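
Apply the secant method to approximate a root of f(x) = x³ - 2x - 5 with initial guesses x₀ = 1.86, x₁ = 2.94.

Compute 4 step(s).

f(x) = x³ - 2x - 5
x₀ = 1.86, x₁ = 2.94

Secant formula: x_{n+1} = x_n - f(x_n)(x_n - x_{n-1})/(f(x_n) - f(x_{n-1}))

Iteration 1:
  f(1.860000) = -2.285144
  f(2.940000) = 14.532184
  x_2 = 2.940000 - 14.532184×(2.940000 - 1.860000)/(14.532184 - (-2.285144))
       = 2.006751
Iteration 2:
  f(2.940000) = 14.532184
  f(2.006751) = -0.932219
  x_3 = 2.006751 - (-0.932219)×(2.006751 - 2.940000)/(-0.932219 - 14.532184)
       = 2.063008
Iteration 3:
  f(2.006751) = -0.932219
  f(2.063008) = -0.345844
  x_4 = 2.063008 - (-0.345844)×(2.063008 - 2.006751)/(-0.345844 - (-0.932219))
       = 2.096189
Iteration 4:
  f(2.063008) = -0.345844
  f(2.096189) = 0.018298
  x_5 = 2.096189 - 0.018298×(2.096189 - 2.063008)/(0.018298 - (-0.345844))
       = 2.094522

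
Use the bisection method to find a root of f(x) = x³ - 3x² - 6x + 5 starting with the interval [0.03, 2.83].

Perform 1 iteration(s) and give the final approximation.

f(x) = x³ - 3x² - 6x + 5
Initial interval: [0.03, 2.83]

Iteration 1:
  c_1 = (0.030000 + 2.830000)/2 = 1.430000
  f(c_1) = f(1.430000) = -6.790493
  f(a) × f(c) < 0, new interval: [0.030000, 1.430000]

After 1 iteration(s), the approximation is c_1 = 1.430000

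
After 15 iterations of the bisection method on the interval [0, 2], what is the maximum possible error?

Bisection error bound: |error| ≤ (b-a)/2^n
|error| ≤ (2 - 0)/2^15 = 2/2^15
|error| ≤ 0.0000610352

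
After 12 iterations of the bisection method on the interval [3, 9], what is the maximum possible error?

Bisection error bound: |error| ≤ (b-a)/2^n
|error| ≤ (9 - 3)/2^12 = 6/2^12
|error| ≤ 0.0014648438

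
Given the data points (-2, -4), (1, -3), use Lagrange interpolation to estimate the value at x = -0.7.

Lagrange interpolation formula:
P(x) = Σ yᵢ × Lᵢ(x)
where Lᵢ(x) = Π_{j≠i} (x - xⱼ)/(xᵢ - xⱼ)

L_0(-0.7) = (-0.7 - 1)/(-2 - 1) = 0.566667
L_1(-0.7) = (-0.7 - (-2))/(1 - (-2)) = 0.433333

P(-0.7) = (-4)×L_0(-0.7) + (-3)×L_1(-0.7)
P(-0.7) = -3.566667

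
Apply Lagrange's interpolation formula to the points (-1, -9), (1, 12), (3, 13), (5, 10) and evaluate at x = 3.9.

Lagrange interpolation formula:
P(x) = Σ yᵢ × Lᵢ(x)
where Lᵢ(x) = Π_{j≠i} (x - xⱼ)/(xᵢ - xⱼ)

L_0(3.9) = (3.9 - 1)/(-1 - 1) × (3.9 - 3)/(-1 - 3) × (3.9 - 5)/(-1 - 5) = 0.059813
L_1(3.9) = (3.9 - (-1))/(1 - (-1)) × (3.9 - 3)/(1 - 3) × (3.9 - 5)/(1 - 5) = -0.303188
L_2(3.9) = (3.9 - (-1))/(3 - (-1)) × (3.9 - 1)/(3 - 1) × (3.9 - 5)/(3 - 5) = 0.976938
L_3(3.9) = (3.9 - (-1))/(5 - (-1)) × (3.9 - 1)/(5 - 1) × (3.9 - 3)/(5 - 3) = 0.266437

P(3.9) = (-9)×L_0(3.9) + 12×L_1(3.9) + 13×L_2(3.9) + 10×L_3(3.9)
P(3.9) = 11.188000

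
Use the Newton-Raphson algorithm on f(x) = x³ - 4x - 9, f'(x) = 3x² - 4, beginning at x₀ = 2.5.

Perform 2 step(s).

f(x) = x³ - 4x - 9
f'(x) = 3x² - 4
x₀ = 2.5

Newton-Raphson formula: x_{n+1} = x_n - f(x_n)/f'(x_n)

Iteration 1:
  f(2.500000) = -3.375000
  f'(2.500000) = 14.750000
  x_1 = 2.500000 - (-3.375000)/14.750000 = 2.728814
Iteration 2:
  f(2.728814) = 0.404647
  f'(2.728814) = 18.339270
  x_2 = 2.728814 - 0.404647/18.339270 = 2.706749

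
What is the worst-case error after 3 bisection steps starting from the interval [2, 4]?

Bisection error bound: |error| ≤ (b-a)/2^n
|error| ≤ (4 - 2)/2^3 = 2/2^3
|error| ≤ 0.2500000000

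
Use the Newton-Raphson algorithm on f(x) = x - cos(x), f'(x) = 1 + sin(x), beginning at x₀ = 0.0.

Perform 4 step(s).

f(x) = x - cos(x)
f'(x) = 1 + sin(x)
x₀ = 0.0

Newton-Raphson formula: x_{n+1} = x_n - f(x_n)/f'(x_n)

Iteration 1:
  f(0.000000) = -1.000000
  f'(0.000000) = 1.000000
  x_1 = 0.000000 - (-1.000000)/1.000000 = 1.000000
Iteration 2:
  f(1.000000) = 0.459698
  f'(1.000000) = 1.841471
  x_2 = 1.000000 - 0.459698/1.841471 = 0.750364
Iteration 3:
  f(0.750364) = 0.018923
  f'(0.750364) = 1.681905
  x_3 = 0.750364 - 0.018923/1.681905 = 0.739113
Iteration 4:
  f(0.739113) = 0.000046
  f'(0.739113) = 1.673633
  x_4 = 0.739113 - 0.000046/1.673633 = 0.739085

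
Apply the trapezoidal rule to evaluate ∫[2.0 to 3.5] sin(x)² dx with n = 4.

f(x) = sin(x)²
a = 2.0, b = 3.5, n = 4
h = (b - a)/n = 0.375000

Trapezoidal rule: (h/2)[f(x₀) + 2f(x₁) + 2f(x₂) + ... + f(xₙ)]

x_0 = 2.0000, f(x_0) = 0.826822, coefficient = 1
x_1 = 2.3750, f(x_1) = 0.481199, coefficient = 2
x_2 = 2.7500, f(x_2) = 0.145665, coefficient = 2
x_3 = 3.1250, f(x_3) = 0.000275, coefficient = 2
x_4 = 3.5000, f(x_4) = 0.123049, coefficient = 1

I ≈ (0.375000/2) × 2.204149 = 0.413278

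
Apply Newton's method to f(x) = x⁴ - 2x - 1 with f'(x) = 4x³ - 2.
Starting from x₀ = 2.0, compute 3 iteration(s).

f(x) = x⁴ - 2x - 1
f'(x) = 4x³ - 2
x₀ = 2.0

Newton-Raphson formula: x_{n+1} = x_n - f(x_n)/f'(x_n)

Iteration 1:
  f(2.000000) = 11.000000
  f'(2.000000) = 30.000000
  x_1 = 2.000000 - 11.000000/30.000000 = 1.633333
Iteration 2:
  f(1.633333) = 2.850372
  f'(1.633333) = 15.429481
  x_2 = 1.633333 - 2.850372/15.429481 = 1.448598
Iteration 3:
  f(1.448598) = 0.506238
  f'(1.448598) = 10.159160
  x_3 = 1.448598 - 0.506238/10.159160 = 1.398767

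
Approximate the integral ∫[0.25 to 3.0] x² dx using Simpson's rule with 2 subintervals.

f(x) = x²
a = 0.25, b = 3.0, n = 2
h = (b - a)/n = 1.375000

Simpson's rule: (h/3)[f(x₀) + 4f(x₁) + 2f(x₂) + ... + f(xₙ)]

x_0 = 0.2500, f(x_0) = 0.062500, coefficient = 1
x_1 = 1.6250, f(x_1) = 2.640625, coefficient = 4
x_2 = 3.0000, f(x_2) = 9.000000, coefficient = 1

I ≈ (1.375000/3) × 19.625000 = 8.994792
Exact value: 8.994792
Error: 0.000000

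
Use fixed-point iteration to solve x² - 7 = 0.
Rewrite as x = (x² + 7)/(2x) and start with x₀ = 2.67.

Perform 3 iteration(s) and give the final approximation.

Equation: x² - 7 = 0
Fixed-point form: x = (x² + 7)/(2x)
x₀ = 2.67

x_1 = g(2.670000) = 2.645861
x_2 = g(2.645861) = 2.645751
x_3 = g(2.645751) = 2.645751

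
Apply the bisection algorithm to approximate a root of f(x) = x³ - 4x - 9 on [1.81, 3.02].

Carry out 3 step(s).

f(x) = x³ - 4x - 9
Initial interval: [1.81, 3.02]

Iteration 1:
  c_1 = (1.810000 + 3.020000)/2 = 2.415000
  f(c_1) = f(2.415000) = -4.575177
  f(a) × f(c) ≥ 0, new interval: [2.415000, 3.020000]
Iteration 2:
  c_2 = (2.415000 + 3.020000)/2 = 2.717500
  f(c_2) = f(2.717500) = 0.198211
  f(a) × f(c) < 0, new interval: [2.415000, 2.717500]
Iteration 3:
  c_3 = (2.415000 + 2.717500)/2 = 2.566250
  f(c_3) = f(2.566250) = -2.364604
  f(a) × f(c) ≥ 0, new interval: [2.566250, 2.717500]

After 3 iteration(s), the approximation is c_3 = 2.566250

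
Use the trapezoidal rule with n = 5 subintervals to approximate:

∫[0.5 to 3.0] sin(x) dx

f(x) = sin(x)
a = 0.5, b = 3.0, n = 5
h = (b - a)/n = 0.500000

Trapezoidal rule: (h/2)[f(x₀) + 2f(x₁) + 2f(x₂) + ... + f(xₙ)]

x_0 = 0.5000, f(x_0) = 0.479426, coefficient = 1
x_1 = 1.0000, f(x_1) = 0.841471, coefficient = 2
x_2 = 1.5000, f(x_2) = 0.997495, coefficient = 2
x_3 = 2.0000, f(x_3) = 0.909297, coefficient = 2
x_4 = 2.5000, f(x_4) = 0.598472, coefficient = 2
x_5 = 3.0000, f(x_5) = 0.141120, coefficient = 1

I ≈ (0.500000/2) × 7.314017 = 1.828504
Exact value: 1.867575
Error: 0.039071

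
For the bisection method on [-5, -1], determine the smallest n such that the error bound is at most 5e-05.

We need (b-a)/2^n ≤ 5e-05
(-1 - (-5))/2^n ≤ 5e-05
4/2^n ≤ 5e-05
2^n ≥ 80000
n ≥ log₂(80000) = 16.29
n ≥ 17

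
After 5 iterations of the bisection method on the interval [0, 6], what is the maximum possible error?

Bisection error bound: |error| ≤ (b-a)/2^n
|error| ≤ (6 - 0)/2^5 = 6/2^5
|error| ≤ 0.1875000000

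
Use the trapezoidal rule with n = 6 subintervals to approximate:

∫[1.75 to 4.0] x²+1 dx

f(x) = x²+1
a = 1.75, b = 4.0, n = 6
h = (b - a)/n = 0.375000

Trapezoidal rule: (h/2)[f(x₀) + 2f(x₁) + 2f(x₂) + ... + f(xₙ)]

x_0 = 1.7500, f(x_0) = 4.062500, coefficient = 1
x_1 = 2.1250, f(x_1) = 5.515625, coefficient = 2
x_2 = 2.5000, f(x_2) = 7.250000, coefficient = 2
x_3 = 2.8750, f(x_3) = 9.265625, coefficient = 2
x_4 = 3.2500, f(x_4) = 11.562500, coefficient = 2
x_5 = 3.6250, f(x_5) = 14.140625, coefficient = 2
x_6 = 4.0000, f(x_6) = 17.000000, coefficient = 1

I ≈ (0.375000/2) × 116.531250 = 21.849609
Exact value: 21.796875
Error: 0.052734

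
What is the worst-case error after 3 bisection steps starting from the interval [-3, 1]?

Bisection error bound: |error| ≤ (b-a)/2^n
|error| ≤ (1 - (-3))/2^3 = 4/2^3
|error| ≤ 0.5000000000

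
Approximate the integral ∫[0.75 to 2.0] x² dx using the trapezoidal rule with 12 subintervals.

f(x) = x²
a = 0.75, b = 2.0, n = 12
h = (b - a)/n = 0.104167

Trapezoidal rule: (h/2)[f(x₀) + 2f(x₁) + 2f(x₂) + ... + f(xₙ)]

x_0 = 0.7500, f(x_0) = 0.562500, coefficient = 1
x_1 = 0.8542, f(x_1) = 0.729601, coefficient = 2
x_2 = 0.9583, f(x_2) = 0.918403, coefficient = 2
x_3 = 1.0625, f(x_3) = 1.128906, coefficient = 2
x_4 = 1.1667, f(x_4) = 1.361111, coefficient = 2
x_5 = 1.2708, f(x_5) = 1.615017, coefficient = 2
x_6 = 1.3750, f(x_6) = 1.890625, coefficient = 2
x_7 = 1.4792, f(x_7) = 2.187934, coefficient = 2
x_8 = 1.5833, f(x_8) = 2.506944, coefficient = 2
x_9 = 1.6875, f(x_9) = 2.847656, coefficient = 2
x_10 = 1.7917, f(x_10) = 3.210069, coefficient = 2
x_11 = 1.8958, f(x_11) = 3.594184, coefficient = 2
x_12 = 2.0000, f(x_12) = 4.000000, coefficient = 1

I ≈ (0.104167/2) × 48.543403 = 2.528302
Exact value: 2.526042
Error: 0.002261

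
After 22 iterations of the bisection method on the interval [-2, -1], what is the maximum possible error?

Bisection error bound: |error| ≤ (b-a)/2^n
|error| ≤ (-1 - (-2))/2^22 = 1/2^22
|error| ≤ 0.0000002384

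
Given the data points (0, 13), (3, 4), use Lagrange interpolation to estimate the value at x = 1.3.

Lagrange interpolation formula:
P(x) = Σ yᵢ × Lᵢ(x)
where Lᵢ(x) = Π_{j≠i} (x - xⱼ)/(xᵢ - xⱼ)

L_0(1.3) = (1.3 - 3)/(0 - 3) = 0.566667
L_1(1.3) = (1.3 - 0)/(3 - 0) = 0.433333

P(1.3) = 13×L_0(1.3) + 4×L_1(1.3)
P(1.3) = 9.100000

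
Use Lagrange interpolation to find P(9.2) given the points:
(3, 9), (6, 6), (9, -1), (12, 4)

Lagrange interpolation formula:
P(x) = Σ yᵢ × Lᵢ(x)
where Lᵢ(x) = Π_{j≠i} (x - xⱼ)/(xᵢ - xⱼ)

L_0(9.2) = (9.2 - 6)/(3 - 6) × (9.2 - 9)/(3 - 9) × (9.2 - 12)/(3 - 12) = 0.011062
L_1(9.2) = (9.2 - 3)/(6 - 3) × (9.2 - 9)/(6 - 9) × (9.2 - 12)/(6 - 12) = -0.064296
L_2(9.2) = (9.2 - 3)/(9 - 3) × (9.2 - 6)/(9 - 6) × (9.2 - 12)/(9 - 12) = 1.028741
L_3(9.2) = (9.2 - 3)/(12 - 3) × (9.2 - 6)/(12 - 6) × (9.2 - 9)/(12 - 9) = 0.024494

P(9.2) = 9×L_0(9.2) + 6×L_1(9.2) + (-1)×L_2(9.2) + 4×L_3(9.2)
P(9.2) = -1.216988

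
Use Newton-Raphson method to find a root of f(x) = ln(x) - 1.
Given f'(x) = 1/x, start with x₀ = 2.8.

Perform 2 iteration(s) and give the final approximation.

f(x) = ln(x) - 1
f'(x) = 1/x
x₀ = 2.8

Newton-Raphson formula: x_{n+1} = x_n - f(x_n)/f'(x_n)

Iteration 1:
  f(2.800000) = 0.029619
  f'(2.800000) = 0.357143
  x_1 = 2.800000 - 0.029619/0.357143 = 2.717066
Iteration 2:
  f(2.717066) = -0.000448
  f'(2.717066) = 0.368044
  x_2 = 2.717066 - (-0.000448)/0.368044 = 2.718282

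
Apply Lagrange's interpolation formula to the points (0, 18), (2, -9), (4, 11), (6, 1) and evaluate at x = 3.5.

Lagrange interpolation formula:
P(x) = Σ yᵢ × Lᵢ(x)
where Lᵢ(x) = Π_{j≠i} (x - xⱼ)/(xᵢ - xⱼ)

L_0(3.5) = (3.5 - 2)/(0 - 2) × (3.5 - 4)/(0 - 4) × (3.5 - 6)/(0 - 6) = -0.039062
L_1(3.5) = (3.5 - 0)/(2 - 0) × (3.5 - 4)/(2 - 4) × (3.5 - 6)/(2 - 6) = 0.273438
L_2(3.5) = (3.5 - 0)/(4 - 0) × (3.5 - 2)/(4 - 2) × (3.5 - 6)/(4 - 6) = 0.820312
L_3(3.5) = (3.5 - 0)/(6 - 0) × (3.5 - 2)/(6 - 2) × (3.5 - 4)/(6 - 4) = -0.054688

P(3.5) = 18×L_0(3.5) + (-9)×L_1(3.5) + 11×L_2(3.5) + 1×L_3(3.5)
P(3.5) = 5.804688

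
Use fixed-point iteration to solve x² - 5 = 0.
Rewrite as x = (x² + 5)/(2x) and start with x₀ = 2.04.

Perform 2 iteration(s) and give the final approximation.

Equation: x² - 5 = 0
Fixed-point form: x = (x² + 5)/(2x)
x₀ = 2.04

x_1 = g(2.040000) = 2.245490
x_2 = g(2.245490) = 2.236088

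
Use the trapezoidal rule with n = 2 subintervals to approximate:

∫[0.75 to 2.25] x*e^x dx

f(x) = x*e^x
a = 0.75, b = 2.25, n = 2
h = (b - a)/n = 0.750000

Trapezoidal rule: (h/2)[f(x₀) + 2f(x₁) + 2f(x₂) + ... + f(xₙ)]

x_0 = 0.7500, f(x_0) = 1.587750, coefficient = 1
x_1 = 1.5000, f(x_1) = 6.722534, coefficient = 2
x_2 = 2.2500, f(x_2) = 21.347406, coefficient = 1

I ≈ (0.750000/2) × 36.380223 = 13.642584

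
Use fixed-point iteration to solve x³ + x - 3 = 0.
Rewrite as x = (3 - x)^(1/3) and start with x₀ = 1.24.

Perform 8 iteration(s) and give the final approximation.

Equation: x³ + x - 3 = 0
Fixed-point form: x = (3 - x)^(1/3)
x₀ = 1.24

x_1 = g(1.240000) = 1.207362
x_2 = g(1.207362) = 1.214780
x_3 = g(1.214780) = 1.213102
x_4 = g(1.213102) = 1.213482
x_5 = g(1.213482) = 1.213396
x_6 = g(1.213396) = 1.213415
x_7 = g(1.213415) = 1.213411
x_8 = g(1.213411) = 1.213412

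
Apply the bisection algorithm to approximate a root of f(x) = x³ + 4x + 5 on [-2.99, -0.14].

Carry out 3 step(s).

f(x) = x³ + 4x + 5
Initial interval: [-2.99, -0.14]

Iteration 1:
  c_1 = (-2.990000 + (-0.140000))/2 = -1.565000
  f(c_1) = f(-1.565000) = -5.093037
  f(a) × f(c) ≥ 0, new interval: [-1.565000, -0.140000]
Iteration 2:
  c_2 = (-1.565000 + (-0.140000))/2 = -0.852500
  f(c_2) = f(-0.852500) = 0.970440
  f(a) × f(c) < 0, new interval: [-1.565000, -0.852500]
Iteration 3:
  c_3 = (-1.565000 + (-0.852500))/2 = -1.208750
  f(c_3) = f(-1.208750) = -1.601076
  f(a) × f(c) ≥ 0, new interval: [-1.208750, -0.852500]

After 3 iteration(s), the approximation is c_3 = -1.208750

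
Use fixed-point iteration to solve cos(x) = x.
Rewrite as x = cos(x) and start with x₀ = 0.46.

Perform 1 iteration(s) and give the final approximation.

Equation: cos(x) = x
Fixed-point form: x = cos(x)
x₀ = 0.46

x_1 = g(0.460000) = 0.896052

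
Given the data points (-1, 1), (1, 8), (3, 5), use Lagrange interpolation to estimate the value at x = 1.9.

Lagrange interpolation formula:
P(x) = Σ yᵢ × Lᵢ(x)
where Lᵢ(x) = Π_{j≠i} (x - xⱼ)/(xᵢ - xⱼ)

L_0(1.9) = (1.9 - 1)/(-1 - 1) × (1.9 - 3)/(-1 - 3) = -0.123750
L_1(1.9) = (1.9 - (-1))/(1 - (-1)) × (1.9 - 3)/(1 - 3) = 0.797500
L_2(1.9) = (1.9 - (-1))/(3 - (-1)) × (1.9 - 1)/(3 - 1) = 0.326250

P(1.9) = 1×L_0(1.9) + 8×L_1(1.9) + 5×L_2(1.9)
P(1.9) = 7.887500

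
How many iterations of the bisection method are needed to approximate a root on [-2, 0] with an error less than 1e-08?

We need (b-a)/2^n ≤ 1e-08
(0 - (-2))/2^n ≤ 1e-08
2/2^n ≤ 1e-08
2^n ≥ 200000000
n ≥ log₂(200000000) = 27.58
n ≥ 28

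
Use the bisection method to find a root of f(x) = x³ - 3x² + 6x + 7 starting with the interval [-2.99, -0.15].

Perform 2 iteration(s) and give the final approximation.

f(x) = x³ - 3x² + 6x + 7
Initial interval: [-2.99, -0.15]

Iteration 1:
  c_1 = (-2.990000 + (-0.150000))/2 = -1.570000
  f(c_1) = f(-1.570000) = -13.684593
  f(a) × f(c) ≥ 0, new interval: [-1.570000, -0.150000]
Iteration 2:
  c_2 = (-1.570000 + (-0.150000))/2 = -0.860000
  f(c_2) = f(-0.860000) = -1.014856
  f(a) × f(c) ≥ 0, new interval: [-0.860000, -0.150000]

After 2 iteration(s), the approximation is c_2 = -0.860000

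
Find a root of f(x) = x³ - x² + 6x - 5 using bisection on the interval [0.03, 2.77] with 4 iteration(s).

f(x) = x³ - x² + 6x - 5
Initial interval: [0.03, 2.77]

Iteration 1:
  c_1 = (0.030000 + 2.770000)/2 = 1.400000
  f(c_1) = f(1.400000) = 4.184000
  f(a) × f(c) < 0, new interval: [0.030000, 1.400000]
Iteration 2:
  c_2 = (0.030000 + 1.400000)/2 = 0.715000
  f(c_2) = f(0.715000) = -0.855699
  f(a) × f(c) ≥ 0, new interval: [0.715000, 1.400000]
Iteration 3:
  c_3 = (0.715000 + 1.400000)/2 = 1.057500
  f(c_3) = f(1.057500) = 1.409303
  f(a) × f(c) < 0, new interval: [0.715000, 1.057500]
Iteration 4:
  c_4 = (0.715000 + 1.057500)/2 = 0.886250
  f(c_4) = f(0.886250) = 0.228156
  f(a) × f(c) < 0, new interval: [0.715000, 0.886250]

After 4 iteration(s), the approximation is c_4 = 0.886250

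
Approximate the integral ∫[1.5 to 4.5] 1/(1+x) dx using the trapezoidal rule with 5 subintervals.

f(x) = 1/(1+x)
a = 1.5, b = 4.5, n = 5
h = (b - a)/n = 0.600000

Trapezoidal rule: (h/2)[f(x₀) + 2f(x₁) + 2f(x₂) + ... + f(xₙ)]

x_0 = 1.5000, f(x_0) = 0.400000, coefficient = 1
x_1 = 2.1000, f(x_1) = 0.322581, coefficient = 2
x_2 = 2.7000, f(x_2) = 0.270270, coefficient = 2
x_3 = 3.3000, f(x_3) = 0.232558, coefficient = 2
x_4 = 3.9000, f(x_4) = 0.204082, coefficient = 2
x_5 = 4.5000, f(x_5) = 0.181818, coefficient = 1

I ≈ (0.600000/2) × 2.640800 = 0.792240
Exact value: 0.788457
Error: 0.003783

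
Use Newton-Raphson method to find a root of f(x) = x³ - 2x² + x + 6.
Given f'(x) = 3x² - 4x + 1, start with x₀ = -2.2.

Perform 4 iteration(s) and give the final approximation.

f(x) = x³ - 2x² + x + 6
f'(x) = 3x² - 4x + 1
x₀ = -2.2

Newton-Raphson formula: x_{n+1} = x_n - f(x_n)/f'(x_n)

Iteration 1:
  f(-2.200000) = -16.528000
  f'(-2.200000) = 24.320000
  x_1 = -2.200000 - (-16.528000)/24.320000 = -1.520395
Iteration 2:
  f(-1.520395) = -3.658140
  f'(-1.520395) = 14.016379
  x_2 = -1.520395 - (-3.658140)/14.016379 = -1.259404
Iteration 3:
  f(-1.259404) = -0.429144
  f'(-1.259404) = 10.795916
  x_3 = -1.259404 - (-0.429144)/10.795916 = -1.219654
Iteration 4:
  f(-1.219654) = -0.009067
  f'(-1.219654) = 10.341282
  x_4 = -1.219654 - (-0.009067)/10.341282 = -1.218777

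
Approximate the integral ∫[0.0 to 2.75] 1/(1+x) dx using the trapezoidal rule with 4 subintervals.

f(x) = 1/(1+x)
a = 0.0, b = 2.75, n = 4
h = (b - a)/n = 0.687500

Trapezoidal rule: (h/2)[f(x₀) + 2f(x₁) + 2f(x₂) + ... + f(xₙ)]

x_0 = 0.0000, f(x_0) = 1.000000, coefficient = 1
x_1 = 0.6875, f(x_1) = 0.592593, coefficient = 2
x_2 = 1.3750, f(x_2) = 0.421053, coefficient = 2
x_3 = 2.0625, f(x_3) = 0.326531, coefficient = 2
x_4 = 2.7500, f(x_4) = 0.266667, coefficient = 1

I ≈ (0.687500/2) × 3.947018 = 1.356788
Exact value: 1.321756
Error: 0.035032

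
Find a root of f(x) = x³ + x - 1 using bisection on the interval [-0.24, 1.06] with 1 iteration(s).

f(x) = x³ + x - 1
Initial interval: [-0.24, 1.06]

Iteration 1:
  c_1 = (-0.240000 + 1.060000)/2 = 0.410000
  f(c_1) = f(0.410000) = -0.521079
  f(a) × f(c) ≥ 0, new interval: [0.410000, 1.060000]

After 1 iteration(s), the approximation is c_1 = 0.410000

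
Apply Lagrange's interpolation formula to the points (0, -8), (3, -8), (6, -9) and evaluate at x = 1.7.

Lagrange interpolation formula:
P(x) = Σ yᵢ × Lᵢ(x)
where Lᵢ(x) = Π_{j≠i} (x - xⱼ)/(xᵢ - xⱼ)

L_0(1.7) = (1.7 - 3)/(0 - 3) × (1.7 - 6)/(0 - 6) = 0.310556
L_1(1.7) = (1.7 - 0)/(3 - 0) × (1.7 - 6)/(3 - 6) = 0.812222
L_2(1.7) = (1.7 - 0)/(6 - 0) × (1.7 - 3)/(6 - 3) = -0.122778

P(1.7) = (-8)×L_0(1.7) + (-8)×L_1(1.7) + (-9)×L_2(1.7)
P(1.7) = -7.877222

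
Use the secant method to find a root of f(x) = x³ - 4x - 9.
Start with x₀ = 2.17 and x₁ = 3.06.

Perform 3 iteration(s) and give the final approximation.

f(x) = x³ - 4x - 9
x₀ = 2.17, x₁ = 3.06

Secant formula: x_{n+1} = x_n - f(x_n)(x_n - x_{n-1})/(f(x_n) - f(x_{n-1}))

Iteration 1:
  f(2.170000) = -7.461687
  f(3.060000) = 7.412616
  x_2 = 3.060000 - 7.412616×(3.060000 - 2.170000)/(7.412616 - (-7.461687))
       = 2.616468
Iteration 2:
  f(3.060000) = 7.412616
  f(2.616468) = -1.553780
  x_3 = 2.616468 - (-1.553780)×(2.616468 - 3.060000)/(-1.553780 - 7.412616)
       = 2.693327
Iteration 3:
  f(2.616468) = -1.553780
  f(2.693327) = -0.235879
  x_4 = 2.693327 - (-0.235879)×(2.693327 - 2.616468)/(-0.235879 - (-1.553780))
       = 2.707084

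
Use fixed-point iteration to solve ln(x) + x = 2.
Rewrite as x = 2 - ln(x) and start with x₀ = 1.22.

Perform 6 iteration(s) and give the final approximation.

Equation: ln(x) + x = 2
Fixed-point form: x = 2 - ln(x)
x₀ = 1.22

x_1 = g(1.220000) = 1.801149
x_2 = g(1.801149) = 1.411575
x_3 = g(1.411575) = 1.655294
x_4 = g(1.655294) = 1.496021
x_5 = g(1.496021) = 1.597191
x_6 = g(1.597191) = 1.531754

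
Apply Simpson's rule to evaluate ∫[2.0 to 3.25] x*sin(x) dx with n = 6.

f(x) = x*sin(x)
a = 2.0, b = 3.25, n = 6
h = (b - a)/n = 0.208333

Simpson's rule: (h/3)[f(x₀) + 4f(x₁) + 2f(x₂) + ... + f(xₙ)]

x_0 = 2.0000, f(x_0) = 1.818595, coefficient = 1
x_1 = 2.2083, f(x_1) = 1.774538, coefficient = 4
x_2 = 2.4167, f(x_2) = 1.602443, coefficient = 2
x_3 = 2.6250, f(x_3) = 1.296541, coefficient = 4
x_4 = 2.8333, f(x_4) = 0.859635, coefficient = 2
x_5 = 3.0417, f(x_5) = 0.303436, coefficient = 4
x_6 = 3.2500, f(x_6) = -0.351634, coefficient = 1

I ≈ (0.208333/3) × 19.889174 = 1.381193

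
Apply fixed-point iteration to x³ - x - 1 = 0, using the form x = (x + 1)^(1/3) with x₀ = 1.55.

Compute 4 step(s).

Equation: x³ - x - 1 = 0
Fixed-point form: x = (x + 1)^(1/3)
x₀ = 1.55

x_1 = g(1.550000) = 1.366197
x_2 = g(1.366197) = 1.332550
x_3 = g(1.332550) = 1.326204
x_4 = g(1.326204) = 1.325000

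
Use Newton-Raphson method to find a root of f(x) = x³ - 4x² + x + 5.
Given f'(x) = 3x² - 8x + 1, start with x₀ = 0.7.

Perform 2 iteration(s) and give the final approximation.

f(x) = x³ - 4x² + x + 5
f'(x) = 3x² - 8x + 1
x₀ = 0.7

Newton-Raphson formula: x_{n+1} = x_n - f(x_n)/f'(x_n)

Iteration 1:
  f(0.700000) = 4.083000
  f'(0.700000) = -3.130000
  x_1 = 0.700000 - 4.083000/(-3.130000) = 2.004473
Iteration 2:
  f(2.004473) = -1.013378
  f'(2.004473) = -2.982049
  x_2 = 2.004473 - (-1.013378)/(-2.982049) = 1.664647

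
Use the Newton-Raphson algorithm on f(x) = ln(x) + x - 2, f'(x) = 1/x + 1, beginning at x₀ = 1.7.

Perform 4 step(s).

f(x) = ln(x) + x - 2
f'(x) = 1/x + 1
x₀ = 1.7

Newton-Raphson formula: x_{n+1} = x_n - f(x_n)/f'(x_n)

Iteration 1:
  f(1.700000) = 0.230628
  f'(1.700000) = 1.588235
  x_1 = 1.700000 - 0.230628/1.588235 = 1.554790
Iteration 2:
  f(1.554790) = -0.003870
  f'(1.554790) = 1.643174
  x_2 = 1.554790 - (-0.003870)/1.643174 = 1.557145
Iteration 3:
  f(1.557145) = -0.000001
  f'(1.557145) = 1.642201
  x_3 = 1.557145 - (-0.000001)/1.642201 = 1.557146
Iteration 4:
  f(1.557146) = 0.000000
  f'(1.557146) = 1.642201
  x_4 = 1.557146 - 0.000000/1.642201 = 1.557146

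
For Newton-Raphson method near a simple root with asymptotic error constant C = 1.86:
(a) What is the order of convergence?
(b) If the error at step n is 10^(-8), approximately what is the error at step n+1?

(a) Newton-Raphson has quadratic (order 2) convergence near simple roots.
    This means |e_{n+1}| ≈ C|e_n|².

(b) With |e_n| = 10^(-8) and C = 1.86:
    |e_{n+1}| ≈ 1.86 × (10^(-8))² = 1.86 × 10^(-16)

(a) 2 (quadratic); (b) |e_{n+1}| ≈ 1.860e-16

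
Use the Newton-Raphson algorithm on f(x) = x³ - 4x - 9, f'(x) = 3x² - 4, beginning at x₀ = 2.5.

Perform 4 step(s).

f(x) = x³ - 4x - 9
f'(x) = 3x² - 4
x₀ = 2.5

Newton-Raphson formula: x_{n+1} = x_n - f(x_n)/f'(x_n)

Iteration 1:
  f(2.500000) = -3.375000
  f'(2.500000) = 14.750000
  x_1 = 2.500000 - (-3.375000)/14.750000 = 2.728814
Iteration 2:
  f(2.728814) = 0.404647
  f'(2.728814) = 18.339270
  x_2 = 2.728814 - 0.404647/18.339270 = 2.706749
Iteration 3:
  f(2.706749) = 0.003975
  f'(2.706749) = 17.979471
  x_3 = 2.706749 - 0.003975/17.979471 = 2.706528
Iteration 4:
  f(2.706528) = 0.000000
  f'(2.706528) = 17.975881
  x_4 = 2.706528 - 0.000000/17.975881 = 2.706528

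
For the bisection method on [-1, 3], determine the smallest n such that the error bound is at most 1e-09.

We need (b-a)/2^n ≤ 1e-09
(3 - (-1))/2^n ≤ 1e-09
4/2^n ≤ 1e-09
2^n ≥ 4000000000
n ≥ log₂(4000000000) = 31.90
n ≥ 32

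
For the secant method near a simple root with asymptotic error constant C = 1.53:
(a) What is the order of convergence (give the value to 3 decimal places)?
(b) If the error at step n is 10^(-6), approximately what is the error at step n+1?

(a) Secant method has superlinear convergence with order φ = (1+√5)/2 ≈ 1.618.
    This means |e_{n+1}| ≈ C|e_n|^1.618.

(b) With |e_n| = 10^(-6) and C = 1.53:
    |e_{n+1}| ≈ 1.53 × (10^(-6))^1.618 = 1.53 × 10^(-9.71)

(a) ≈ 1.618 (golden ratio); (b) |e_{n+1}| ≈ 2.996e-10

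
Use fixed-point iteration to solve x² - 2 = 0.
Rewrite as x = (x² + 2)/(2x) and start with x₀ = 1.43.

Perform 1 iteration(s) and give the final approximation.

Equation: x² - 2 = 0
Fixed-point form: x = (x² + 2)/(2x)
x₀ = 1.43

x_1 = g(1.430000) = 1.414301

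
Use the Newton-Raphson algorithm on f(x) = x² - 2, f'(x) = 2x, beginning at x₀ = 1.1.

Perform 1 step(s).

f(x) = x² - 2
f'(x) = 2x
x₀ = 1.1

Newton-Raphson formula: x_{n+1} = x_n - f(x_n)/f'(x_n)

Iteration 1:
  f(1.100000) = -0.790000
  f'(1.100000) = 2.200000
  x_1 = 1.100000 - (-0.790000)/2.200000 = 1.459091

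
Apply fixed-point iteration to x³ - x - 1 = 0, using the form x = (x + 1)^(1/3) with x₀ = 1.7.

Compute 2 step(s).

Equation: x³ - x - 1 = 0
Fixed-point form: x = (x + 1)^(1/3)
x₀ = 1.7

x_1 = g(1.700000) = 1.392477
x_2 = g(1.392477) = 1.337465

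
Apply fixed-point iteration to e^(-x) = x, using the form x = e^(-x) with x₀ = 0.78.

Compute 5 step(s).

Equation: e^(-x) = x
Fixed-point form: x = e^(-x)
x₀ = 0.78

x_1 = g(0.780000) = 0.458406
x_2 = g(0.458406) = 0.632291
x_3 = g(0.632291) = 0.531373
x_4 = g(0.531373) = 0.587797
x_5 = g(0.587797) = 0.555550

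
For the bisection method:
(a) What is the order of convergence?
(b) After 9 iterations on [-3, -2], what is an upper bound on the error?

(a) Bisection has linear (order 1) convergence; the error is halved each step.

(b) Error bound = (b-a)/2^n = (-2 - (-3))/2^{9}
    = 1/2^{9}

(a) 1 (linear); (b) error ≤ 1.95e-03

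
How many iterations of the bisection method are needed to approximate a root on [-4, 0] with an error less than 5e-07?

We need (b-a)/2^n ≤ 5e-07
(0 - (-4))/2^n ≤ 5e-07
4/2^n ≤ 5e-07
2^n ≥ 8000000
n ≥ log₂(8000000) = 22.93
n ≥ 23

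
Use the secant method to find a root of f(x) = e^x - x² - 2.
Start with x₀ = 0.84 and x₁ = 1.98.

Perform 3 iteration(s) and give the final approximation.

f(x) = e^x - x² - 2
x₀ = 0.84, x₁ = 1.98

Secant formula: x_{n+1} = x_n - f(x_n)(x_n - x_{n-1})/(f(x_n) - f(x_{n-1}))

Iteration 1:
  f(0.840000) = -0.389233
  f(1.980000) = 1.322343
  x_2 = 1.980000 - 1.322343×(1.980000 - 0.840000)/(1.322343 - (-0.389233))
       = 1.099250
Iteration 2:
  f(1.980000) = 1.322343
  f(1.099250) = -0.206437
  x_3 = 1.099250 - (-0.206437)×(1.099250 - 1.980000)/(-0.206437 - 1.322343)
       = 1.218181
Iteration 3:
  f(1.099250) = -0.206437
  f(1.218181) = -0.102933
  x_4 = 1.218181 - (-0.102933)×(1.218181 - 1.099250)/(-0.102933 - (-0.206437))
       = 1.336456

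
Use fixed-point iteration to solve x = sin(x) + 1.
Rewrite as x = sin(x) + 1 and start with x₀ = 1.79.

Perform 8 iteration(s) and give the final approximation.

Equation: x = sin(x) + 1
Fixed-point form: x = sin(x) + 1
x₀ = 1.79

x_1 = g(1.790000) = 1.976071
x_2 = g(1.976071) = 1.918994
x_3 = g(1.918994) = 1.939989
x_4 = g(1.939989) = 1.932619
x_5 = g(1.932619) = 1.935253
x_6 = g(1.935253) = 1.934317
x_7 = g(1.934317) = 1.934651
x_8 = g(1.934651) = 1.934532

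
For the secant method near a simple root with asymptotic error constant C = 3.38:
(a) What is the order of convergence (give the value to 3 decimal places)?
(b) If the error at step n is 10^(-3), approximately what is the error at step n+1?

(a) Secant method has superlinear convergence with order φ = (1+√5)/2 ≈ 1.618.
    This means |e_{n+1}| ≈ C|e_n|^1.618.

(b) With |e_n| = 10^(-3) and C = 3.38:
    |e_{n+1}| ≈ 3.38 × (10^(-3))^1.618 = 3.38 × 10^(-4.85)

(a) ≈ 1.618 (golden ratio); (b) |e_{n+1}| ≈ 4.729e-05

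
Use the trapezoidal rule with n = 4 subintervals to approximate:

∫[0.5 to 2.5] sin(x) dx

f(x) = sin(x)
a = 0.5, b = 2.5, n = 4
h = (b - a)/n = 0.500000

Trapezoidal rule: (h/2)[f(x₀) + 2f(x₁) + 2f(x₂) + ... + f(xₙ)]

x_0 = 0.5000, f(x_0) = 0.479426, coefficient = 1
x_1 = 1.0000, f(x_1) = 0.841471, coefficient = 2
x_2 = 1.5000, f(x_2) = 0.997495, coefficient = 2
x_3 = 2.0000, f(x_3) = 0.909297, coefficient = 2
x_4 = 2.5000, f(x_4) = 0.598472, coefficient = 1

I ≈ (0.500000/2) × 6.574424 = 1.643606
Exact value: 1.678726
Error: 0.035120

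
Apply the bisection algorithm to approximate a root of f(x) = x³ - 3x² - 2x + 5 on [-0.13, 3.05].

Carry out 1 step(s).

f(x) = x³ - 3x² - 2x + 5
Initial interval: [-0.13, 3.05]

Iteration 1:
  c_1 = (-0.130000 + 3.050000)/2 = 1.460000
  f(c_1) = f(1.460000) = -1.202664
  f(a) × f(c) < 0, new interval: [-0.130000, 1.460000]

After 1 iteration(s), the approximation is c_1 = 1.460000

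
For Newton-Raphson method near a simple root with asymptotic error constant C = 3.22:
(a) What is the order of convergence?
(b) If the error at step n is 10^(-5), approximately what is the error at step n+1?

(a) Newton-Raphson has quadratic (order 2) convergence near simple roots.
    This means |e_{n+1}| ≈ C|e_n|².

(b) With |e_n| = 10^(-5) and C = 3.22:
    |e_{n+1}| ≈ 3.22 × (10^(-5))² = 3.22 × 10^(-10)

(a) 2 (quadratic); (b) |e_{n+1}| ≈ 3.220e-10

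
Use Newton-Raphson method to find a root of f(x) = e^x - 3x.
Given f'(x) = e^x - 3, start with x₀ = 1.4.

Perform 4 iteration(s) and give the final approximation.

f(x) = e^x - 3x
f'(x) = e^x - 3
x₀ = 1.4

Newton-Raphson formula: x_{n+1} = x_n - f(x_n)/f'(x_n)

Iteration 1:
  f(1.400000) = -0.144800
  f'(1.400000) = 1.055200
  x_1 = 1.400000 - (-0.144800)/1.055200 = 1.537225
Iteration 2:
  f(1.537225) = 0.039989
  f'(1.537225) = 1.651665
  x_2 = 1.537225 - 0.039989/1.651665 = 1.513014
Iteration 3:
  f(1.513014) = 0.001352
  f'(1.513014) = 1.540394
  x_3 = 1.513014 - 0.001352/1.540394 = 1.512136
Iteration 4:
  f(1.512136) = 0.000002
  f'(1.512136) = 1.536409
  x_4 = 1.512136 - 0.000002/1.536409 = 1.512135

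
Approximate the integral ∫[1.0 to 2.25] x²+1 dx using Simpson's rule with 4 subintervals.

f(x) = x²+1
a = 1.0, b = 2.25, n = 4
h = (b - a)/n = 0.312500

Simpson's rule: (h/3)[f(x₀) + 4f(x₁) + 2f(x₂) + ... + f(xₙ)]

x_0 = 1.0000, f(x_0) = 2.000000, coefficient = 1
x_1 = 1.3125, f(x_1) = 2.722656, coefficient = 4
x_2 = 1.6250, f(x_2) = 3.640625, coefficient = 2
x_3 = 1.9375, f(x_3) = 4.753906, coefficient = 4
x_4 = 2.2500, f(x_4) = 6.062500, coefficient = 1

I ≈ (0.312500/3) × 45.250000 = 4.713542
Exact value: 4.713542
Error: 0.000000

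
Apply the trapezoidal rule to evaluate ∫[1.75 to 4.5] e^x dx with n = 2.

f(x) = e^x
a = 1.75, b = 4.5, n = 2
h = (b - a)/n = 1.375000

Trapezoidal rule: (h/2)[f(x₀) + 2f(x₁) + 2f(x₂) + ... + f(xₙ)]

x_0 = 1.7500, f(x_0) = 5.754603, coefficient = 1
x_1 = 3.1250, f(x_1) = 22.759895, coefficient = 2
x_2 = 4.5000, f(x_2) = 90.017131, coefficient = 1

I ≈ (1.375000/2) × 141.291524 = 97.137923
Exact value: 84.262529
Error: 12.875394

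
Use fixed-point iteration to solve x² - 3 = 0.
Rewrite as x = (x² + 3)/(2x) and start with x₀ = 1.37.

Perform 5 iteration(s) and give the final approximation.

Equation: x² - 3 = 0
Fixed-point form: x = (x² + 3)/(2x)
x₀ = 1.37

x_1 = g(1.370000) = 1.779891
x_2 = g(1.779891) = 1.732694
x_3 = g(1.732694) = 1.732051
x_4 = g(1.732051) = 1.732051
x_5 = g(1.732051) = 1.732051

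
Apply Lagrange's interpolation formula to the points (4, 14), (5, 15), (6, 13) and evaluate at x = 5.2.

Lagrange interpolation formula:
P(x) = Σ yᵢ × Lᵢ(x)
where Lᵢ(x) = Π_{j≠i} (x - xⱼ)/(xᵢ - xⱼ)

L_0(5.2) = (5.2 - 5)/(4 - 5) × (5.2 - 6)/(4 - 6) = -0.080000
L_1(5.2) = (5.2 - 4)/(5 - 4) × (5.2 - 6)/(5 - 6) = 0.960000
L_2(5.2) = (5.2 - 4)/(6 - 4) × (5.2 - 5)/(6 - 5) = 0.120000

P(5.2) = 14×L_0(5.2) + 15×L_1(5.2) + 13×L_2(5.2)
P(5.2) = 14.840000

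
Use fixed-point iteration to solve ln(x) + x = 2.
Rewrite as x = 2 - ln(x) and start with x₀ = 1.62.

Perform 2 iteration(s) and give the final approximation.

Equation: ln(x) + x = 2
Fixed-point form: x = 2 - ln(x)
x₀ = 1.62

x_1 = g(1.620000) = 1.517574
x_2 = g(1.517574) = 1.582887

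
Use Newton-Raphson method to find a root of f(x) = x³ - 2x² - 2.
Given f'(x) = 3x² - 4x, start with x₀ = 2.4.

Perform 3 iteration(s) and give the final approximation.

f(x) = x³ - 2x² - 2
f'(x) = 3x² - 4x
x₀ = 2.4

Newton-Raphson formula: x_{n+1} = x_n - f(x_n)/f'(x_n)

Iteration 1:
  f(2.400000) = 0.304000
  f'(2.400000) = 7.680000
  x_1 = 2.400000 - 0.304000/7.680000 = 2.360417
Iteration 2:
  f(2.360417) = 0.008086
  f'(2.360417) = 7.273034
  x_2 = 2.360417 - 0.008086/7.273034 = 2.359305
Iteration 3:
  f(2.359305) = 0.000006
  f'(2.359305) = 7.261740
  x_3 = 2.359305 - 0.000006/7.261740 = 2.359304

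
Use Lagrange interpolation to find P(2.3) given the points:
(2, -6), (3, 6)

Lagrange interpolation formula:
P(x) = Σ yᵢ × Lᵢ(x)
where Lᵢ(x) = Π_{j≠i} (x - xⱼ)/(xᵢ - xⱼ)

L_0(2.3) = (2.3 - 3)/(2 - 3) = 0.700000
L_1(2.3) = (2.3 - 2)/(3 - 2) = 0.300000

P(2.3) = (-6)×L_0(2.3) + 6×L_1(2.3)
P(2.3) = -2.400000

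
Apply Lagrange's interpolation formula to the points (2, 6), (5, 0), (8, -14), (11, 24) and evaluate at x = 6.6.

Lagrange interpolation formula:
P(x) = Σ yᵢ × Lᵢ(x)
where Lᵢ(x) = Π_{j≠i} (x - xⱼ)/(xᵢ - xⱼ)

L_0(6.6) = (6.6 - 5)/(2 - 5) × (6.6 - 8)/(2 - 8) × (6.6 - 11)/(2 - 11) = -0.060840
L_1(6.6) = (6.6 - 2)/(5 - 2) × (6.6 - 8)/(5 - 8) × (6.6 - 11)/(5 - 11) = 0.524741
L_2(6.6) = (6.6 - 2)/(8 - 2) × (6.6 - 5)/(8 - 5) × (6.6 - 11)/(8 - 11) = 0.599704
L_3(6.6) = (6.6 - 2)/(11 - 2) × (6.6 - 5)/(11 - 5) × (6.6 - 8)/(11 - 8) = -0.063605

P(6.6) = 6×L_0(6.6) + 0×L_1(6.6) + (-14)×L_2(6.6) + 24×L_3(6.6)
P(6.6) = -10.287407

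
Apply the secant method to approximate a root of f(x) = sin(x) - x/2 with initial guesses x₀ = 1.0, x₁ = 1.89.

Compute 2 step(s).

f(x) = sin(x) - x/2
x₀ = 1.0, x₁ = 1.89

Secant formula: x_{n+1} = x_n - f(x_n)(x_n - x_{n-1})/(f(x_n) - f(x_{n-1}))

Iteration 1:
  f(1.000000) = 0.341471
  f(1.890000) = 0.004486
  x_2 = 1.890000 - 0.004486×(1.890000 - 1.000000)/(0.004486 - 0.341471)
       = 1.901847
Iteration 2:
  f(1.890000) = 0.004486
  f(1.901847) = -0.005222
  x_3 = 1.901847 - (-0.005222)×(1.901847 - 1.890000)/(-0.005222 - 0.004486)
       = 1.895474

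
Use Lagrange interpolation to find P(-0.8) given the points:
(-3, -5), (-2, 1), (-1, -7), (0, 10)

Lagrange interpolation formula:
P(x) = Σ yᵢ × Lᵢ(x)
where Lᵢ(x) = Π_{j≠i} (x - xⱼ)/(xᵢ - xⱼ)

L_0(-0.8) = (-0.8 - (-2))/(-3 - (-2)) × (-0.8 - (-1))/(-3 - (-1)) × (-0.8 - 0)/(-3 - 0) = 0.032000
L_1(-0.8) = (-0.8 - (-3))/(-2 - (-3)) × (-0.8 - (-1))/(-2 - (-1)) × (-0.8 - 0)/(-2 - 0) = -0.176000
L_2(-0.8) = (-0.8 - (-3))/(-1 - (-3)) × (-0.8 - (-2))/(-1 - (-2)) × (-0.8 - 0)/(-1 - 0) = 1.056000
L_3(-0.8) = (-0.8 - (-3))/(0 - (-3)) × (-0.8 - (-2))/(0 - (-2)) × (-0.8 - (-1))/(0 - (-1)) = 0.088000

P(-0.8) = (-5)×L_0(-0.8) + 1×L_1(-0.8) + (-7)×L_2(-0.8) + 10×L_3(-0.8)
P(-0.8) = -6.848000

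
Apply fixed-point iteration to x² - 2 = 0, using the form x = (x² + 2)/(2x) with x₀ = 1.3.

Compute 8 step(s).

Equation: x² - 2 = 0
Fixed-point form: x = (x² + 2)/(2x)
x₀ = 1.3

x_1 = g(1.300000) = 1.419231
x_2 = g(1.419231) = 1.414222
x_3 = g(1.414222) = 1.414214
x_4 = g(1.414214) = 1.414214
x_5 = g(1.414214) = 1.414214
x_6 = g(1.414214) = 1.414214
x_7 = g(1.414214) = 1.414214
x_8 = g(1.414214) = 1.414214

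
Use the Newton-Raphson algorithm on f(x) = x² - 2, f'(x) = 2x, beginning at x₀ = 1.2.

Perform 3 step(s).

f(x) = x² - 2
f'(x) = 2x
x₀ = 1.2

Newton-Raphson formula: x_{n+1} = x_n - f(x_n)/f'(x_n)

Iteration 1:
  f(1.200000) = -0.560000
  f'(1.200000) = 2.400000
  x_1 = 1.200000 - (-0.560000)/2.400000 = 1.433333
Iteration 2:
  f(1.433333) = 0.054444
  f'(1.433333) = 2.866667
  x_2 = 1.433333 - 0.054444/2.866667 = 1.414341
Iteration 3:
  f(1.414341) = 0.000361
  f'(1.414341) = 2.828682
  x_3 = 1.414341 - 0.000361/2.828682 = 1.414214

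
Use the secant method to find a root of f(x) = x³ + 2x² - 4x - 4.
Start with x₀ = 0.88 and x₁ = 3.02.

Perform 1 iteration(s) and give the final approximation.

f(x) = x³ + 2x² - 4x - 4
x₀ = 0.88, x₁ = 3.02

Secant formula: x_{n+1} = x_n - f(x_n)(x_n - x_{n-1})/(f(x_n) - f(x_{n-1}))

Iteration 1:
  f(0.880000) = -5.289728
  f(3.020000) = 29.704408
  x_2 = 3.020000 - 29.704408×(3.020000 - 0.880000)/(29.704408 - (-5.289728))
       = 1.203483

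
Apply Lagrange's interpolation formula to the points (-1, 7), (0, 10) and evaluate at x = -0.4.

Lagrange interpolation formula:
P(x) = Σ yᵢ × Lᵢ(x)
where Lᵢ(x) = Π_{j≠i} (x - xⱼ)/(xᵢ - xⱼ)

L_0(-0.4) = (-0.4 - 0)/(-1 - 0) = 0.400000
L_1(-0.4) = (-0.4 - (-1))/(0 - (-1)) = 0.600000

P(-0.4) = 7×L_0(-0.4) + 10×L_1(-0.4)
P(-0.4) = 8.800000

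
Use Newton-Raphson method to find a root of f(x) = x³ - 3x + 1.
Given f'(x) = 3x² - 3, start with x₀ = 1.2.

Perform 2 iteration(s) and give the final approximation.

f(x) = x³ - 3x + 1
f'(x) = 3x² - 3
x₀ = 1.2

Newton-Raphson formula: x_{n+1} = x_n - f(x_n)/f'(x_n)

Iteration 1:
  f(1.200000) = -0.872000
  f'(1.200000) = 1.320000
  x_1 = 1.200000 - (-0.872000)/1.320000 = 1.860606
Iteration 2:
  f(1.860606) = 1.859330
  f'(1.860606) = 7.385565
  x_2 = 1.860606 - 1.859330/7.385565 = 1.608854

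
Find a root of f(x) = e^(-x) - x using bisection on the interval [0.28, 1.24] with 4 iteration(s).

f(x) = e^(-x) - x
Initial interval: [0.28, 1.24]

Iteration 1:
  c_1 = (0.280000 + 1.240000)/2 = 0.760000
  f(c_1) = f(0.760000) = -0.292334
  f(a) × f(c) < 0, new interval: [0.280000, 0.760000]
Iteration 2:
  c_2 = (0.280000 + 0.760000)/2 = 0.520000
  f(c_2) = f(0.520000) = 0.074521
  f(a) × f(c) ≥ 0, new interval: [0.520000, 0.760000]
Iteration 3:
  c_3 = (0.520000 + 0.760000)/2 = 0.640000
  f(c_3) = f(0.640000) = -0.112708
  f(a) × f(c) < 0, new interval: [0.520000, 0.640000]
Iteration 4:
  c_4 = (0.520000 + 0.640000)/2 = 0.580000
  f(c_4) = f(0.580000) = -0.020102
  f(a) × f(c) < 0, new interval: [0.520000, 0.580000]

After 4 iteration(s), the approximation is c_4 = 0.580000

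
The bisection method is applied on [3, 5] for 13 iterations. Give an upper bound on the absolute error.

Bisection error bound: |error| ≤ (b-a)/2^n
|error| ≤ (5 - 3)/2^13 = 2/2^13
|error| ≤ 0.0002441406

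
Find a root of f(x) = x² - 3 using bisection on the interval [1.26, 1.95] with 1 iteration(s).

f(x) = x² - 3
Initial interval: [1.26, 1.95]

Iteration 1:
  c_1 = (1.260000 + 1.950000)/2 = 1.605000
  f(c_1) = f(1.605000) = -0.423975
  f(a) × f(c) ≥ 0, new interval: [1.605000, 1.950000]

After 1 iteration(s), the approximation is c_1 = 1.605000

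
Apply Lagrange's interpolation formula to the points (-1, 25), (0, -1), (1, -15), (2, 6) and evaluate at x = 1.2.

Lagrange interpolation formula:
P(x) = Σ yᵢ × Lᵢ(x)
where Lᵢ(x) = Π_{j≠i} (x - xⱼ)/(xᵢ - xⱼ)

L_0(1.2) = (1.2 - 0)/(-1 - 0) × (1.2 - 1)/(-1 - 1) × (1.2 - 2)/(-1 - 2) = 0.032000
L_1(1.2) = (1.2 - (-1))/(0 - (-1)) × (1.2 - 1)/(0 - 1) × (1.2 - 2)/(0 - 2) = -0.176000
L_2(1.2) = (1.2 - (-1))/(1 - (-1)) × (1.2 - 0)/(1 - 0) × (1.2 - 2)/(1 - 2) = 1.056000
L_3(1.2) = (1.2 - (-1))/(2 - (-1)) × (1.2 - 0)/(2 - 0) × (1.2 - 1)/(2 - 1) = 0.088000

P(1.2) = 25×L_0(1.2) + (-1)×L_1(1.2) + (-15)×L_2(1.2) + 6×L_3(1.2)
P(1.2) = -14.336000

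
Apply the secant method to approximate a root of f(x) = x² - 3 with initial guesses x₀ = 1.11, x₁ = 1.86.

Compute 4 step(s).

f(x) = x² - 3
x₀ = 1.11, x₁ = 1.86

Secant formula: x_{n+1} = x_n - f(x_n)(x_n - x_{n-1})/(f(x_n) - f(x_{n-1}))

Iteration 1:
  f(1.110000) = -1.767900
  f(1.860000) = 0.459600
  x_2 = 1.860000 - 0.459600×(1.860000 - 1.110000)/(0.459600 - (-1.767900))
       = 1.705253
Iteration 2:
  f(1.860000) = 0.459600
  f(1.705253) = -0.092114
  x_3 = 1.705253 - (-0.092114)×(1.705253 - 1.860000)/(-0.092114 - 0.459600)
       = 1.731089
Iteration 3:
  f(1.705253) = -0.092114
  f(1.731089) = -0.003331
  x_4 = 1.731089 - (-0.003331)×(1.731089 - 1.705253)/(-0.003331 - (-0.092114))
       = 1.732058
Iteration 4:
  f(1.731089) = -0.003331
  f(1.732058) = 0.000026
  x_5 = 1.732058 - 0.000026×(1.732058 - 1.731089)/(0.000026 - (-0.003331))
       = 1.732051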